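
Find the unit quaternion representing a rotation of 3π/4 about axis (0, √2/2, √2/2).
0.3827 + 0.6533j + 0.6533k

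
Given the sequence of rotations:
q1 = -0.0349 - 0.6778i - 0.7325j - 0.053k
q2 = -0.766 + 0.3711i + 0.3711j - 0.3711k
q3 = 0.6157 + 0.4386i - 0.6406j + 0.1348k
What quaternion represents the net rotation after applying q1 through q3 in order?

q2 · q1 = 0.5304 + 0.2147i + 0.8193j + 0.0333k
q3 · q2 · q1 = 0.7528 + 0.2331i + 0.179j + 0.5889k
0.7528 + 0.2331i + 0.179j + 0.5889k


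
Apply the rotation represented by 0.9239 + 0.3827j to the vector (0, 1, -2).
(-1.414, 1, -1.414)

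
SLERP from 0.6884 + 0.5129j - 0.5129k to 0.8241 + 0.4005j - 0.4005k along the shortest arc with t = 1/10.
0.7034 + 0.5026j - 0.5026k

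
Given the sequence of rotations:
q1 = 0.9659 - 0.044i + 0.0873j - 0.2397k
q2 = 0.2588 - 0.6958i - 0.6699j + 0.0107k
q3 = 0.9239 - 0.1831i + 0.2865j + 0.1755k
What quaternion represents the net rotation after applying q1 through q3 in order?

q2 · q1 = 0.2804 - 0.5238i - 0.7917j - 0.1419k
q3 · q2 · q1 = 0.4149 - 0.437i - 0.769j + 0.2131k
0.4149 - 0.437i - 0.769j + 0.2131k


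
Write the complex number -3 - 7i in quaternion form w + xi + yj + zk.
-3 - 7i + 0j + 0k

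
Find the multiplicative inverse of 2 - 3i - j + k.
0.1333 + 0.2i + 0.0667j - 0.0667k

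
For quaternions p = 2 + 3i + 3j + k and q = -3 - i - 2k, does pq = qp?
No: pq = -1 - 17i - 4j - 4k ≠ -1 - 5i - 14j - 10k = qp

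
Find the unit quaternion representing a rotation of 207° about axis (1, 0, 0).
-0.2334 + 0.9724i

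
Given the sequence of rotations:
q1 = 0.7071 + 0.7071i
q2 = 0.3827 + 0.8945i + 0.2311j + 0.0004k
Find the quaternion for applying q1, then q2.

q2 · q1 = -0.3619 + 0.9031i + 0.1637j - 0.1631k
-0.3619 + 0.9031i + 0.1637j - 0.1631k


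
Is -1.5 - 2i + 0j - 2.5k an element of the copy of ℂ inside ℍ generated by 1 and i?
No. The quaternion -1.5 - 2i - 2.5k has j-coefficient y = 0 and k-coefficient z = -2.5, not both zero, so it does not lie in the complex subalgebra spanned by 1 and i.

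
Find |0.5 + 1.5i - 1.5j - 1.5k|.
√7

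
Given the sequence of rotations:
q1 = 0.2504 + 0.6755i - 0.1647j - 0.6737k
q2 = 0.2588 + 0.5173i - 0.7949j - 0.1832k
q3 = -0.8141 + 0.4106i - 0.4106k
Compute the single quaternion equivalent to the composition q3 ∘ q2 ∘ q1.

q2 · q1 = -0.539 + 0.8097i - 0.0169j + 0.2315k
q3 · q2 · q1 = 0.2014 - 0.8874i - 0.4138j + 0.0259k
0.2014 - 0.8874i - 0.4138j + 0.0259k


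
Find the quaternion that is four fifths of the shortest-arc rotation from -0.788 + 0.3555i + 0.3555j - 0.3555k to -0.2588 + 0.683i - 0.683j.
-0.4518 + 0.7173i - 0.5214j - 0.0979k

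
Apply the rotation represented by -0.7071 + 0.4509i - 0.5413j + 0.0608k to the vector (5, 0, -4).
(-1.248, -5.158, -3.583)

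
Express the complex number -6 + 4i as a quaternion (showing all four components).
-6 + 4i + 0j + 0k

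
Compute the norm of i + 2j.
√5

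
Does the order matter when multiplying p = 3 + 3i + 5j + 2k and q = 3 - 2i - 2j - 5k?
Yes: pq = 35 - 18i + 20j - 5k ≠ 35 + 24i - 2j - 13k = qp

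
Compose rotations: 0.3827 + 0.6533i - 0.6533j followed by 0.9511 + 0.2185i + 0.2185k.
0.2212 + 0.8477i - 0.4786j - 0.0591k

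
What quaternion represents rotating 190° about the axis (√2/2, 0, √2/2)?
-0.0872 + 0.7044i + 0.7044k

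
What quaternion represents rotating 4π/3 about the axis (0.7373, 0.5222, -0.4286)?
-0.5 + 0.6385i + 0.4522j - 0.3712k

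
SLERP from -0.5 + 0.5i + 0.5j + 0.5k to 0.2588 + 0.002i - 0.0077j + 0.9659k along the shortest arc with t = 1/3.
-0.2774 + 0.3869i + 0.3829j + 0.7917k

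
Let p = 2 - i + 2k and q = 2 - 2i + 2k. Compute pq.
-2 - 6i - 2j + 8k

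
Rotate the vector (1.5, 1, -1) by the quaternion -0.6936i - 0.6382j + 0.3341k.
(1.292, 1.569, -0.345)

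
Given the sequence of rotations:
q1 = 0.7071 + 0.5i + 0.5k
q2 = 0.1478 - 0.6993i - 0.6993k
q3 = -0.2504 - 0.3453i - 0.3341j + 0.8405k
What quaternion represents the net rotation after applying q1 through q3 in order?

q2 · q1 = 0.8038 - 0.4206i - 0.4206k
q3 · q2 · q1 = 0.007 - 0.0317i - 0.7673j + 0.6404k
0.007 - 0.0317i - 0.7673j + 0.6404k


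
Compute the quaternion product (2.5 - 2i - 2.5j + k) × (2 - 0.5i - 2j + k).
-2 - 5.75i - 8.5j + 7.25k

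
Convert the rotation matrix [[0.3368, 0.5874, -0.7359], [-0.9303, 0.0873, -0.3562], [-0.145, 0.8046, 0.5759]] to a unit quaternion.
0.7071 + 0.4104i - 0.2089j - 0.5366k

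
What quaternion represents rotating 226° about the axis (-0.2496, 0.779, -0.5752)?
-0.3907 - 0.2298i + 0.7171j - 0.5295k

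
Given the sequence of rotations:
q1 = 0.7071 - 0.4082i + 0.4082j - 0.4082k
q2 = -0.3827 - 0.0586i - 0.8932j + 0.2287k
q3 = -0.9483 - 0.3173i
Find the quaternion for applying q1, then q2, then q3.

q2 · q1 = 0.1634 + 0.386i - 0.9051j - 0.0706k
q3 · q2 · q1 = -0.0325 - 0.4179i + 0.8359j + 0.3541k
-0.0325 - 0.4179i + 0.8359j + 0.3541k


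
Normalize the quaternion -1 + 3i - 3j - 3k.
-0.189 + 0.5669i - 0.5669j - 0.5669k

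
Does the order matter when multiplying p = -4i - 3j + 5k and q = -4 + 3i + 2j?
Yes: pq = 18 + 6i + 27j - 19k ≠ 18 + 26i - 3j - 21k = qp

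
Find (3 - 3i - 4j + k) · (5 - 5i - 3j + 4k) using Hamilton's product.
-16 - 43i - 22j + 6k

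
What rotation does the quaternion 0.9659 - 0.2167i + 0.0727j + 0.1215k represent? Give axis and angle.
axis = (-0.8371, 0.2809, 0.4694), θ = π/6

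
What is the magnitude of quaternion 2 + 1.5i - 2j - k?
3.354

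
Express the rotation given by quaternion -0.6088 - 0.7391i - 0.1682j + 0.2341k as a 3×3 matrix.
[[0.8338, 0.5337, -0.1412], [-0.0364, -0.2021, -0.9787], [-0.5508, 0.8212, -0.1491]]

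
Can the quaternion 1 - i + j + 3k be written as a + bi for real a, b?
No. The quaternion 1 - i + j + 3k has j-coefficient y = 1 and k-coefficient z = 3, not both zero, so it does not lie in the complex subalgebra spanned by 1 and i.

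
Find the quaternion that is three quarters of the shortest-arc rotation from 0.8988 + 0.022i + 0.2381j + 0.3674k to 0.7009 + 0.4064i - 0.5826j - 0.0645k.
0.8462 + 0.34i - 0.4061j + 0.058k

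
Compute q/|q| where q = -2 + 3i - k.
-0.5345 + 0.8018i - 0.2673k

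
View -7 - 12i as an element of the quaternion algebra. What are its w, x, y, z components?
-7 - 12i + 0j + 0k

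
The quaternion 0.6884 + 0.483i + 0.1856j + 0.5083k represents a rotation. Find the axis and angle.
axis = (0.6659, 0.2559, 0.7008), θ = 93°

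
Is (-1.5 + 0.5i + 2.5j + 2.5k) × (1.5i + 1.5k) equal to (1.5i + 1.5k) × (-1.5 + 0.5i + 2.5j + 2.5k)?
No: pq = -4.5 + 1.5i + 3j - 6k ≠ -4.5 - 6i - 3j + 1.5k = qp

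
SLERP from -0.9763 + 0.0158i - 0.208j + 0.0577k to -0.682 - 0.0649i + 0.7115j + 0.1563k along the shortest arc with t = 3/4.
-0.8427 - 0.048i + 0.5165j + 0.144k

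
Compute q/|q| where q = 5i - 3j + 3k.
0.7625i - 0.4575j + 0.4575k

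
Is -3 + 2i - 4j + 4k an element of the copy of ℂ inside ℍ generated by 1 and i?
No. The quaternion -3 + 2i - 4j + 4k has j-coefficient y = -4 and k-coefficient z = 4, not both zero, so it does not lie in the complex subalgebra spanned by 1 and i.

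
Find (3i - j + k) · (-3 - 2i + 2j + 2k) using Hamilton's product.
6 - 13i - 5j + k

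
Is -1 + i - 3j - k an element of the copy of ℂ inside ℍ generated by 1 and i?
No. The quaternion -1 + i - 3j - k has j-coefficient y = -3 and k-coefficient z = -1, not both zero, so it does not lie in the complex subalgebra spanned by 1 and i.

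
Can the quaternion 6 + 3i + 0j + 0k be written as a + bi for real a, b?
Yes. The quaternion 6 + 3i has j- and k-coefficients y = z = 0, so it lies in the complex subalgebra spanned by 1 and i.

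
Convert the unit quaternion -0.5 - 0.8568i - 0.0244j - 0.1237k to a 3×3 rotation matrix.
[[0.9682, -0.0819, 0.2364], [0.1655, -0.4988, -0.8508], [0.1876, 0.8628, -0.4694]]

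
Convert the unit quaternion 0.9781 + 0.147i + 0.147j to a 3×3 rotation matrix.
[[0.9568, 0.0432, 0.2876], [0.0432, 0.9568, -0.2876], [-0.2876, 0.2876, 0.9136]]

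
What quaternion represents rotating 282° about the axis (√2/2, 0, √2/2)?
-0.7771 + 0.445i + 0.445k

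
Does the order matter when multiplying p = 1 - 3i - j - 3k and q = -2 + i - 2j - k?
Yes: pq = -4 + 2i - 6j + 12k ≠ -4 + 12i + 6j - 2k = qp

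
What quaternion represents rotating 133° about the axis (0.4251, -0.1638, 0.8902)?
0.3987 + 0.3898i - 0.1502j + 0.8164k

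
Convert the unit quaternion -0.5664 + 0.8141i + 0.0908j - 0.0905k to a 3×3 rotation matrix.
[[0.9671, 0.0453, -0.2502], [0.2504, -0.3419, 0.9058], [-0.0445, -0.9386, -0.342]]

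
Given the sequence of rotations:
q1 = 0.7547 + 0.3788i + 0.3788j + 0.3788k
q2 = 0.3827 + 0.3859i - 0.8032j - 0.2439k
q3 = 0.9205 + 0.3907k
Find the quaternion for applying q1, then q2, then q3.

q2 · q1 = 0.5393 + 0.2243i - 0.6998j + 0.4113k
q3 · q2 · q1 = 0.3357 + 0.4799i - 0.5565j + 0.5893k
0.3357 + 0.4799i - 0.5565j + 0.5893k


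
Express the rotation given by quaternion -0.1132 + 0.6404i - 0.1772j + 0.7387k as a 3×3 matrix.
[[-0.1542, -0.0597, 0.9862], [-0.3942, -0.9116, -0.1168], [0.906, -0.4068, 0.117]]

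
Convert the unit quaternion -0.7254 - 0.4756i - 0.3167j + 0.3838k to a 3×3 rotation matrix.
[[0.5048, 0.8581, 0.0944], [-0.2556, 0.253, -0.9331], [-0.8245, 0.4469, 0.347]]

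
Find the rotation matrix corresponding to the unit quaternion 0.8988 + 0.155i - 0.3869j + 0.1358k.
[[0.6637, -0.3641, -0.6534], [0.1242, 0.9151, -0.3837], [0.7376, 0.1735, 0.6526]]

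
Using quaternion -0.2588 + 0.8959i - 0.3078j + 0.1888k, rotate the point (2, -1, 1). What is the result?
(2.43, -0.274, 0.143)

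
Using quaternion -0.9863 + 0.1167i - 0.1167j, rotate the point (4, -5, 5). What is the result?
(5.178, -3.822, 4.958)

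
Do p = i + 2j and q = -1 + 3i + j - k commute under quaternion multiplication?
No: pq = -5 - 3i - j - 5k ≠ -5 + i - 3j + 5k = qp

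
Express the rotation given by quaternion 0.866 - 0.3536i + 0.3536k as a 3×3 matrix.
[[0.7499, -0.6124, -0.2501], [0.6124, 0.4999, 0.6124], [-0.2501, -0.6124, 0.7499]]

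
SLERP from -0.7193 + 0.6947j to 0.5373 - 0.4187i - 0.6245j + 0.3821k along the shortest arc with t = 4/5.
-0.5925 + 0.3427i + 0.6586j - 0.3127k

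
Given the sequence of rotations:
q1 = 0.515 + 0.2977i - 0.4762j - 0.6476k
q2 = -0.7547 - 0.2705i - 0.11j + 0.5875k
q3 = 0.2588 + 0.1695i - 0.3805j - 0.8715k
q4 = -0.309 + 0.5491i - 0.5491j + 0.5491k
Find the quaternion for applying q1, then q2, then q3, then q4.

q2 · q1 = 0.0199 - 0.013i + 0.3025j + 0.9529k
q3 · q2 · q1 = 0.9529 - 0.0989i - 0.0795j + 0.2756k
q4 · q3 · q2 · q1 = -0.4351 + 0.4461i - 0.7043j + 0.3401k
-0.4351 + 0.4461i - 0.7043j + 0.3401k


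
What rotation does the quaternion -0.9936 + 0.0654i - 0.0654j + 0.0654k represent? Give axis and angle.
axis = (√3/3, -√3/3, √3/3), θ = 347°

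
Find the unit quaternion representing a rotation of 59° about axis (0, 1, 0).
0.8704 + 0.4924j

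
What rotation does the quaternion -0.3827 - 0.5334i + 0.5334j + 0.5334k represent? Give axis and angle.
axis = (-√3/3, √3/3, √3/3), θ = 5π/4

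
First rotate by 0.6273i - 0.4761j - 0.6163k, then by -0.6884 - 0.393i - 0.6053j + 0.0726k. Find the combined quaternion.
0.0031 - 0.0242i + 0.1311j + 0.9911k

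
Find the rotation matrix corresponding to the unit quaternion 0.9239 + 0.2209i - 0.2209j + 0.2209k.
[[0.8048, -0.5058, -0.3106], [0.3106, 0.8048, -0.5058], [0.5058, 0.3106, 0.8048]]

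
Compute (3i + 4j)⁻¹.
-0.12i - 0.16j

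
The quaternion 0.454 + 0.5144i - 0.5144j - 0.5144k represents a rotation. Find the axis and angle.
axis = (√3/3, -√3/3, -√3/3), θ = 126°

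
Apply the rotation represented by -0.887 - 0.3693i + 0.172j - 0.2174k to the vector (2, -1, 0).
(2.205, -0.115, 0.351)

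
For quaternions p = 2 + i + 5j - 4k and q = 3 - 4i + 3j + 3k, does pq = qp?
No: pq = 7 + 22i + 34j + 17k ≠ 7 - 32i + 8j - 29k = qp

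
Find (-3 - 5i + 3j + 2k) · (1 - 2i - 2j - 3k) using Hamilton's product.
-1 - 4i - 10j + 27k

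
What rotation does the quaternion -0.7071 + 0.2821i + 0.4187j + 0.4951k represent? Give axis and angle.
axis = (0.3989, 0.5921, 0.7002), θ = 3π/2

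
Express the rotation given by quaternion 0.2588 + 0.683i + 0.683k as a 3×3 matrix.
[[0.067, -0.3535, 0.933], [0.3535, -0.866, -0.3535], [0.933, 0.3535, 0.067]]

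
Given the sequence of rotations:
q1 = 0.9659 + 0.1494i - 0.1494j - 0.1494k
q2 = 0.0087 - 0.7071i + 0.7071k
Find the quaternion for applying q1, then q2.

q2 · q1 = 0.2197 - 0.576i - 0.0013j + 0.7873k
0.2197 - 0.576i - 0.0013j + 0.7873k


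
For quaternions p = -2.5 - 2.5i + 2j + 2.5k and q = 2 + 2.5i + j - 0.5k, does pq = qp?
No: pq = 0.5 - 14.75i + 6.5j - 1.25k ≠ 0.5 - 7.75i - 3.5j + 13.75k = qp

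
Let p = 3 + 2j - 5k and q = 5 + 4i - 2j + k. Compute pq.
24 + 4i - 16j - 30k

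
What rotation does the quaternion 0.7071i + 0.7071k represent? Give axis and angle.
axis = (√2/2, 0, √2/2), θ = π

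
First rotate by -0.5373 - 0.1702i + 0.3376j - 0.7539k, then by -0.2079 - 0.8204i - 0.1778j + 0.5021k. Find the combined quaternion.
0.4106 + 0.4407i - 0.6786j - 0.4203k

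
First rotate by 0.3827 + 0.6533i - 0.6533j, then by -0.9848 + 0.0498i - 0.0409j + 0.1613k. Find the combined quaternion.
-0.4361 - 0.5189i + 0.7331j + 0.0559k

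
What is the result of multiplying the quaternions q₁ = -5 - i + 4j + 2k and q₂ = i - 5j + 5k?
11 + 25i + 32j - 24k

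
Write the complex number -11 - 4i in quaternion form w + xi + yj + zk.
-11 - 4i + 0j + 0k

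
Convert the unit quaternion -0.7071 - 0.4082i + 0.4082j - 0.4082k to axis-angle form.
axis = (-√3/3, √3/3, -√3/3), θ = 3π/2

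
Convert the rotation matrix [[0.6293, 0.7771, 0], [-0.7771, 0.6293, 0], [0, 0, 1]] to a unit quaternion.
0.9026 - 0.4305k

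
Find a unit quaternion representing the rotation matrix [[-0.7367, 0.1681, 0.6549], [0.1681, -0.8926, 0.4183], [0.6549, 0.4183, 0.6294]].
0.3628i + 0.2317j + 0.9026k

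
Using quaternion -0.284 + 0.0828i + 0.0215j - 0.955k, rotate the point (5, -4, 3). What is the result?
(-2.48, 6.099, 2.579)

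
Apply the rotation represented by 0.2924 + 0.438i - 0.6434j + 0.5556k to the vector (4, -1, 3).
(-0.561, -3.867, 3.276)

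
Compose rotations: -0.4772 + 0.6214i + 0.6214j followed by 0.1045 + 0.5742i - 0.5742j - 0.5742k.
-0.0499 + 0.1477i - 0.0179j + 0.9876k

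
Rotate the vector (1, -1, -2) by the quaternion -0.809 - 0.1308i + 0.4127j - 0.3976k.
(2.222, 0.965, -0.362)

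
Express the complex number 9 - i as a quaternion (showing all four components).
9 - i + 0j + 0k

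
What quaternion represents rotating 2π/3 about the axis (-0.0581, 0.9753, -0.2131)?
0.5 - 0.0503i + 0.8446j - 0.1846k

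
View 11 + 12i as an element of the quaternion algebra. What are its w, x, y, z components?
11 + 12i + 0j + 0k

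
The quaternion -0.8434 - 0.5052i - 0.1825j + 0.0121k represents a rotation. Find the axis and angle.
axis = (-0.9403, -0.3397, 0.0225), θ = 295°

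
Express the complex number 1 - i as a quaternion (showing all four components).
1 - i + 0j + 0k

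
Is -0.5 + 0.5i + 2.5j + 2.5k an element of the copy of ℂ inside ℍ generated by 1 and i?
No. The quaternion -0.5 + 0.5i + 2.5j + 2.5k has j-coefficient y = 2.5 and k-coefficient z = 2.5, not both zero, so it does not lie in the complex subalgebra spanned by 1 and i.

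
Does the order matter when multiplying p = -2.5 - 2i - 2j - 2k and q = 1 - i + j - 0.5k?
Yes: pq = -3.5 + 3.5i - 3.5j - 4.75k ≠ -3.5 - 2.5i - 5.5j + 3.25k = qp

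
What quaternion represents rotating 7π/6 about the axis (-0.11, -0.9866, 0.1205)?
-0.2588 - 0.1063i - 0.953j + 0.1164k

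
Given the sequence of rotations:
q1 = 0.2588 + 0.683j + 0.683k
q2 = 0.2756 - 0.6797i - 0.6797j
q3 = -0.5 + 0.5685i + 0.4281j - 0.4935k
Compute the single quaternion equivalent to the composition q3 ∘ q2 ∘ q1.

q2 · q1 = 0.5356 - 0.6401i + 0.4766j - 0.276k
q3 · q2 · q1 = -0.2441 + 0.7416i + 0.4638j + 0.4187k
-0.2441 + 0.7416i + 0.4638j + 0.4187k


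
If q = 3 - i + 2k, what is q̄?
3 + i - 2k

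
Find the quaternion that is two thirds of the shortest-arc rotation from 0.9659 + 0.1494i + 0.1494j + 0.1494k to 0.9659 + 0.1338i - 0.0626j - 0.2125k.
0.9855 + 0.1419i + 0.0087j - 0.0929k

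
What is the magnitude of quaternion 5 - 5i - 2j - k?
√55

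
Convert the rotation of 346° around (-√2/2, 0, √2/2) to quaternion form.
-0.9925 - 0.0862i + 0.0862k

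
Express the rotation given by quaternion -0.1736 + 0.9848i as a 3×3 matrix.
[[1, 0, 0], [0, -0.9397, 0.3419], [0, -0.3419, -0.9397]]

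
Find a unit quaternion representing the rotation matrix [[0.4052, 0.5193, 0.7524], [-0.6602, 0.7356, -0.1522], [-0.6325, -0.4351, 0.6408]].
0.8339 - 0.0848i + 0.4152j - 0.3536k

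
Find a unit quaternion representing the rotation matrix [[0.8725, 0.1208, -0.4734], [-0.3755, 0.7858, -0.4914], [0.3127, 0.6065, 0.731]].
0.9205 + 0.2982i - 0.2135j - 0.1348k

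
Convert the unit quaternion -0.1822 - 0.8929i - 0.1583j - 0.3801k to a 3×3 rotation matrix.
[[0.6609, 0.1442, 0.7365], [0.4212, -0.8835, -0.205], [0.6211, 0.4457, -0.6447]]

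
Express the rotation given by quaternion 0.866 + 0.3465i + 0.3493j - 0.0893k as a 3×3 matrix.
[[0.74, 0.3967, 0.5431], [0.0874, 0.7439, -0.6625], [-0.6669, 0.5378, 0.5159]]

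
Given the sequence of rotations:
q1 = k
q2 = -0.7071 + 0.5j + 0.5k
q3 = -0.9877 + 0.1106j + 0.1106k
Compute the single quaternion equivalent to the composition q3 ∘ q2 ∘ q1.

q2 · q1 = -0.5 + 0.5i - 0.7071k
q3 · q2 · q1 = 0.5721 - 0.5721i + 0.5878k
0.5721 - 0.5721i + 0.5878k


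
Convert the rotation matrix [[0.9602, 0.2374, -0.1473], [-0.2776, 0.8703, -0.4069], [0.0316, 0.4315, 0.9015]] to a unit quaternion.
0.9659 + 0.217i - 0.0463j - 0.1333k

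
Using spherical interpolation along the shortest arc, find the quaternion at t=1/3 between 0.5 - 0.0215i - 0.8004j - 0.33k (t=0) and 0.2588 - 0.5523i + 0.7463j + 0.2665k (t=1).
0.2666 + 0.1987i - 0.8774j - 0.3458k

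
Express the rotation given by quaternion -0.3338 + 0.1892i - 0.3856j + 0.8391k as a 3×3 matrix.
[[-0.7056, 0.4143, 0.5749], [-0.7061, -0.4798, -0.5208], [0.0601, -0.7734, 0.631]]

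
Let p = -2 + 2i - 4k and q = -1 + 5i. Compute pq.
-8 - 12i - 20j + 4k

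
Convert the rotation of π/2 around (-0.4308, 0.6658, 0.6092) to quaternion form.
0.7071 - 0.3046i + 0.4708j + 0.4308k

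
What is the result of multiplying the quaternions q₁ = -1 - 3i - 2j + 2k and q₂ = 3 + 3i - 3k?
12 - 6i - 9j + 15k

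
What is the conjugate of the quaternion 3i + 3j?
-3i - 3j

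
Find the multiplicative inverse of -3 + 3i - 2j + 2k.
-0.1154 - 0.1154i + 0.0769j - 0.0769k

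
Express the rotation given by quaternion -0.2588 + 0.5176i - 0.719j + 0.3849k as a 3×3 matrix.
[[-0.3302, -0.5451, 0.7706], [-0.9435, 0.1679, -0.2856], [0.0263, -0.8214, -0.5697]]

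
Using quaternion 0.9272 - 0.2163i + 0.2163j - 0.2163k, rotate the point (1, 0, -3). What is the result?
(-0.671, -1.417, -2.746)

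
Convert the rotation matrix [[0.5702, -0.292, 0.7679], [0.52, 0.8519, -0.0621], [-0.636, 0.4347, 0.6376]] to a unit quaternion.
0.8746 + 0.142i + 0.4013j + 0.2321k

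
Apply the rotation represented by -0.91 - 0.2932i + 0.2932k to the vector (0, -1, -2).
(-0.19, 0.411, -2.19)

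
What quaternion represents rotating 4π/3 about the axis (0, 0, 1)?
-0.5 + 0.866k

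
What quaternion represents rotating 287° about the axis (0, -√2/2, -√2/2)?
-0.8039 - 0.4206j - 0.4206k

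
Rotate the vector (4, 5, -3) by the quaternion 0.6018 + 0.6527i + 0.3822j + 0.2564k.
(0.873, 5.081, 4.839)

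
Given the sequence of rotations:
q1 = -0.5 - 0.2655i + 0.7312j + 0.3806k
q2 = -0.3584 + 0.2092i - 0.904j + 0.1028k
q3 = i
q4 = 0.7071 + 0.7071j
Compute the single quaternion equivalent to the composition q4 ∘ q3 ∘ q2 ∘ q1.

q2 · q1 = 0.8566 - 0.4287i + 0.083j - 0.2749k
q3 · q2 · q1 = 0.4287 + 0.8566i + 0.2749j + 0.083k
q4 · q3 · q2 · q1 = 0.1088 + 0.6644i + 0.4975j - 0.547k
0.1088 + 0.6644i + 0.4975j - 0.547k


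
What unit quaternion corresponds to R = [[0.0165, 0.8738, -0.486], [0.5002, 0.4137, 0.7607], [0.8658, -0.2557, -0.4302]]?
-0.5 + 0.5082i + 0.6759j + 0.1868k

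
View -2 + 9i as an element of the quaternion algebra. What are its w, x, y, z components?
-2 + 9i + 0j + 0k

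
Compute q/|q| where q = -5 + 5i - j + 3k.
-0.6455 + 0.6455i - 0.1291j + 0.3873k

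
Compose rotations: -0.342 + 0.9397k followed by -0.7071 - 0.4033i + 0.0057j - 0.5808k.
0.7876 + 0.1433i + 0.377j - 0.4658k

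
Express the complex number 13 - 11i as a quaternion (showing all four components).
13 - 11i + 0j + 0k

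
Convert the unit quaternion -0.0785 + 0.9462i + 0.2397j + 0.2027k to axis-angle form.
axis = (0.9491, 0.2404, 0.2033), θ = 189°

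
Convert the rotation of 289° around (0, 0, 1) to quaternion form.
-0.8141 + 0.5807k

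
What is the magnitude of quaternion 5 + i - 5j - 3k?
√60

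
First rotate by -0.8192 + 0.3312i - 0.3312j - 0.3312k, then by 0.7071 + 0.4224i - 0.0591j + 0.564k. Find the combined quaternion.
-0.5519 + 0.0945i + 0.1409j - 0.8165k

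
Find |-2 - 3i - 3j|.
√22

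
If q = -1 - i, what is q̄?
-1 + i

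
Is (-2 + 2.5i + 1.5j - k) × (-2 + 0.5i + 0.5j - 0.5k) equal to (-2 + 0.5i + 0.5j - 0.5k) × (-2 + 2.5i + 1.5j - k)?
No: pq = 1.5 - 6.25i - 3.25j + 3.5k ≠ 1.5 - 5.75i - 4.75j + 2.5k = qp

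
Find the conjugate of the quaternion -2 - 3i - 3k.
-2 + 3i + 3k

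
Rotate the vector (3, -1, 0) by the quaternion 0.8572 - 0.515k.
(0.526, -3.118, 0)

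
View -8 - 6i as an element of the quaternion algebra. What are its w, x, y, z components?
-8 - 6i + 0j + 0k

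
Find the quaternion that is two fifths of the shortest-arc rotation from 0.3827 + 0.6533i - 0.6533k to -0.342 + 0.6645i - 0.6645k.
0.0959 + 0.7039i - 0.7039k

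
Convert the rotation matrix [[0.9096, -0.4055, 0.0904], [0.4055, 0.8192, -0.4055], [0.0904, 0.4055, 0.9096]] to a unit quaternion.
0.9537 + 0.2126i + 0.2126k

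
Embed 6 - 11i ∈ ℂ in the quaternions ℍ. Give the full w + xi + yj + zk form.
6 - 11i + 0j + 0k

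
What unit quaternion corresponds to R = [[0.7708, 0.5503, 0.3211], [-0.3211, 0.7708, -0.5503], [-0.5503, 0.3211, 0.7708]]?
0.91 + 0.2394i + 0.2394j - 0.2394k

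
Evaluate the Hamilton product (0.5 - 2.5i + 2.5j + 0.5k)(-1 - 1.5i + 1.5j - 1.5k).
-7.25 - 2.75i - 6.25j - 1.25k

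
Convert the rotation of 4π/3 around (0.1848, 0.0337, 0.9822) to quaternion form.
-0.5 + 0.16i + 0.0292j + 0.8506k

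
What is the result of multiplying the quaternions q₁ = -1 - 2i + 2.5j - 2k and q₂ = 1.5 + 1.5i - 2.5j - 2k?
3.75 - 14.5i - 0.75j + 0.25k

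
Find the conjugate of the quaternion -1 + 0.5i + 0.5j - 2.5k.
-1 - 0.5i - 0.5j + 2.5k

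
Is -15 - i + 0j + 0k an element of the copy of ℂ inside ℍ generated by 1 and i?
Yes. The quaternion -15 - i has j- and k-coefficients y = z = 0, so it lies in the complex subalgebra spanned by 1 and i.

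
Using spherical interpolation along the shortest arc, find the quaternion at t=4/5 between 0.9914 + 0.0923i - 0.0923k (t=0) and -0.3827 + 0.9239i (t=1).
0.6018 - 0.7983i - 0.0243k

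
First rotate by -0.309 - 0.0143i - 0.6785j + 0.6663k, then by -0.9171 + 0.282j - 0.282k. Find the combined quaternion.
0.6626 + 0.0097i + 0.5391j - 0.5199k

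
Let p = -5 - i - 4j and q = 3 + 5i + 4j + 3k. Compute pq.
6 - 40i - 29j + k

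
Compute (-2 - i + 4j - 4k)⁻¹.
-0.0541 + 0.027i - 0.1081j + 0.1081k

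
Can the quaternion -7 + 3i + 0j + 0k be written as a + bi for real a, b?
Yes. The quaternion -7 + 3i has j- and k-coefficients y = z = 0, so it lies in the complex subalgebra spanned by 1 and i.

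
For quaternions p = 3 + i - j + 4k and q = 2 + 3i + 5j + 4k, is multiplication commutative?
No: pq = -8 - 13i + 21j + 28k ≠ -8 + 35i + 5j + 12k = qp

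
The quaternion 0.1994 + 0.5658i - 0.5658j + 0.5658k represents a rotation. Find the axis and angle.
axis = (√3/3, -√3/3, √3/3), θ = 157°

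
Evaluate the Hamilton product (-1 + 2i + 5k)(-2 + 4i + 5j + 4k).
-26 - 33i + 7j - 4k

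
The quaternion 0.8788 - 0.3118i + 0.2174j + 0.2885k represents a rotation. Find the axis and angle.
axis = (-0.6534, 0.4556, 0.6046), θ = 57°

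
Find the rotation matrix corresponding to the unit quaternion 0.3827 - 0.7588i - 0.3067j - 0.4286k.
[[0.4445, 0.7935, 0.4157], [0.1374, -0.519, 0.8437], [0.8852, -0.3179, -0.3397]]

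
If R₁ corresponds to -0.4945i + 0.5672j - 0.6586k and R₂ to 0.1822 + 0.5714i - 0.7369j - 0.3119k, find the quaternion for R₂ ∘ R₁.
0.4951 + 0.5721i + 0.6339j - 0.1603k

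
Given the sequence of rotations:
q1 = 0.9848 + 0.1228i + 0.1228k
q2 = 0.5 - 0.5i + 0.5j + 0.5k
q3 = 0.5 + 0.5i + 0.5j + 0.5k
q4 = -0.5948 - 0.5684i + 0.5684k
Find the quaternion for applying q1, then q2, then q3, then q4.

q2 · q1 = 0.4924 - 0.3696i + 0.6152j + 0.4924k
q3 · q2 · q1 = -0.1228 + 0.1228j + 0.9848k
q4 · q3 · q2 · q1 = -0.4867 + 0.4867j - 0.7254k
-0.4867 + 0.4867j - 0.7254k


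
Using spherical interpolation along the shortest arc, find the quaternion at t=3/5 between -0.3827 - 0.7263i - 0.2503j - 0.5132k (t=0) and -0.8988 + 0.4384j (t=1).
-0.8639 - 0.3801i + 0.1927j - 0.2686k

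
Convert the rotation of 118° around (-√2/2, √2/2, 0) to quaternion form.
0.515 - 0.6061i + 0.6061j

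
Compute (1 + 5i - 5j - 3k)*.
1 - 5i + 5j + 3k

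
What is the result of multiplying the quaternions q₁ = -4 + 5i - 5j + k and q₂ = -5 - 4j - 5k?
5 + 4i + 66j - 5k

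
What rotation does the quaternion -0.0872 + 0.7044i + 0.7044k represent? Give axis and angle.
axis = (√2/2, 0, √2/2), θ = 190°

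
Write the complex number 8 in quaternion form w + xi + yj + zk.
8 + 0i + 0j + 0k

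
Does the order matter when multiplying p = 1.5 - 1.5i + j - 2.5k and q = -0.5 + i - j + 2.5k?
Yes: pq = 8 + 2.25i - 0.75j + 5.5k ≠ 8 + 2.25i - 3.25j + 4.5k = qp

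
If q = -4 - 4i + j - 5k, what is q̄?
-4 + 4i - j + 5k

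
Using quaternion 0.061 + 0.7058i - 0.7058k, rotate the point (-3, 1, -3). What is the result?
(3.064, -0.476, 3.064)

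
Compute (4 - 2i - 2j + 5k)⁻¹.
0.0816 + 0.0408i + 0.0408j - 0.102k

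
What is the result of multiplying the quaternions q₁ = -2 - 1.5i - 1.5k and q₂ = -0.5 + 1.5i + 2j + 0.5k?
4 + 0.75i - 5.5j - 3.25k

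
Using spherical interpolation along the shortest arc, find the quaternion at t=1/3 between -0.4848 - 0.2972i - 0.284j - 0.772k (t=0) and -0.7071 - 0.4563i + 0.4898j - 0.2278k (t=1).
-0.6361 - 0.3989i - 0.0177j - 0.6603k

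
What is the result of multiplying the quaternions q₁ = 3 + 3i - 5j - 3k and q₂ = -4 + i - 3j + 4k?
-18 - 38i - 4j + 20k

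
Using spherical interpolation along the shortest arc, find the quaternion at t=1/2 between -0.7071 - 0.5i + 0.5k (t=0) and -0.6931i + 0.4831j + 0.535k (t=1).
-0.3936 - 0.6641i + 0.2689j + 0.5761k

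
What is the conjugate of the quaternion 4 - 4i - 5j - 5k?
4 + 4i + 5j + 5k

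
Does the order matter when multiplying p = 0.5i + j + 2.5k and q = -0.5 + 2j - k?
Yes: pq = 0.5 - 6.25i - 0.25k ≠ 0.5 + 5.75i - j - 2.25k = qp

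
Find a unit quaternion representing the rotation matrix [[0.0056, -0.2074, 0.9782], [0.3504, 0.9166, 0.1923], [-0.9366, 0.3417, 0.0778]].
0.7071 + 0.0528i + 0.677j + 0.1972k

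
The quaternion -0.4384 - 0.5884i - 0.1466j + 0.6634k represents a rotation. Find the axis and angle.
axis = (-0.6547, -0.1631, 0.7381), θ = 232°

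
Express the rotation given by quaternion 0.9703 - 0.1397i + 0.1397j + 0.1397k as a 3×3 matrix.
[[0.9219, -0.3101, 0.2321], [0.2321, 0.9219, 0.3101], [-0.3101, -0.2321, 0.9219]]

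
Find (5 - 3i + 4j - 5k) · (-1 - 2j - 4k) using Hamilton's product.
-17 - 23i - 26j - 9k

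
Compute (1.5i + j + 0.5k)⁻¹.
-0.4286i - 0.2857j - 0.1429k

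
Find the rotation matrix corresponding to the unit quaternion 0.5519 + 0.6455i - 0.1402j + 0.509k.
[[0.4425, -0.7428, 0.5024], [0.3808, -0.3515, -0.8552], [0.8119, 0.5698, 0.1273]]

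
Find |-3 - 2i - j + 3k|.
√23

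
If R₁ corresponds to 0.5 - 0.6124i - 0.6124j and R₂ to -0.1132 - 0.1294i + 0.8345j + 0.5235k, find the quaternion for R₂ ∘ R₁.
0.3752 + 0.3252i + 0.166j + 0.852k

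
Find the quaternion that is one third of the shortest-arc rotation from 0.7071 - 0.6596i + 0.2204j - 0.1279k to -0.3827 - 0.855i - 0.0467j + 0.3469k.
0.3952 - 0.9039i + 0.1552j + 0.0512k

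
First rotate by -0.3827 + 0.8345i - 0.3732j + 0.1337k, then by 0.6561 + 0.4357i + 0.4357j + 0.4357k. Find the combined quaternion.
-0.5103 + 0.6016i - 0.1063j - 0.6052k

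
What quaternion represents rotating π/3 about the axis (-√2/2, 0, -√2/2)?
0.866 - 0.3536i - 0.3536k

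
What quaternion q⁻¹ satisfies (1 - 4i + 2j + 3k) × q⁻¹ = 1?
0.0333 + 0.1333i - 0.0667j - 0.1k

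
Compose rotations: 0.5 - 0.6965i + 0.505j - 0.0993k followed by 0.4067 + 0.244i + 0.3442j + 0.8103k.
0.2799 - 0.6046i - 0.1627j + 0.7277k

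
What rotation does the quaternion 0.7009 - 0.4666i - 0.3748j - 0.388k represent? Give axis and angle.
axis = (-0.6542, -0.5255, -0.544), θ = 91°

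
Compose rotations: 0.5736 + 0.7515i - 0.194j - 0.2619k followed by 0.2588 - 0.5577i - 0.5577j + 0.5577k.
0.6054 + 0.1288i - 0.0971j + 0.7794k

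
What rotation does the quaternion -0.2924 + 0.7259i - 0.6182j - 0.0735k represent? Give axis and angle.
axis = (0.7591, -0.6465, -0.0769), θ = 214°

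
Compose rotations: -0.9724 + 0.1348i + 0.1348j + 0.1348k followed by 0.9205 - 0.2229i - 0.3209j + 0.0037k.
-0.8223 + 0.2971i + 0.4667j + 0.1337k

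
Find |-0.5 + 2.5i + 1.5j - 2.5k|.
√15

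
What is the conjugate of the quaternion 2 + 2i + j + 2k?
2 - 2i - j - 2k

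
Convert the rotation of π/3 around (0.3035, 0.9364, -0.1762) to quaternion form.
0.866 + 0.1517i + 0.4682j - 0.0881k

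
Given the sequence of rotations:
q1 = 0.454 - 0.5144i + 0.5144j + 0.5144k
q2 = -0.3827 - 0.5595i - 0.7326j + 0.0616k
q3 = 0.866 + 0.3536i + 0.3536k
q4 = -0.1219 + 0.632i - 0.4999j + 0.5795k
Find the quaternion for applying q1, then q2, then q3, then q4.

q2 · q1 = -0.1164 - 0.4657i - 0.2733j - 0.8336k
q3 · q2 · q1 = 0.3586 - 0.3478i - 0.1066j - 0.8597k
q4 · q3 · q2 · q1 = 0.621 + 0.7606i + 0.1755j + 0.0714k
0.621 + 0.7606i + 0.1755j + 0.0714k


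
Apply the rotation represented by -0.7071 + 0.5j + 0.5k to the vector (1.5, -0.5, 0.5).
(-0.707, -1.061, 1.061)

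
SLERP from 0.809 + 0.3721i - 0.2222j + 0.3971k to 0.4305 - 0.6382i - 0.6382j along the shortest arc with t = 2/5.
0.817 - 0.0583i - 0.4943j + 0.2913k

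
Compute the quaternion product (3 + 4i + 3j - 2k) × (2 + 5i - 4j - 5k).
-12 + 4j - 50k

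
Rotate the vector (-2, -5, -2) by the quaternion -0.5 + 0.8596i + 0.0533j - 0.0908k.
(-1.541, 0.407, 5.519)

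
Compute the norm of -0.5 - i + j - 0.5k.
1.581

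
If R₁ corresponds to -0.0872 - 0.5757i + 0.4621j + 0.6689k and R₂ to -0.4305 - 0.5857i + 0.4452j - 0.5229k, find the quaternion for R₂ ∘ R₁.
-0.1556 + 0.8383i + 0.4551j - 0.2567k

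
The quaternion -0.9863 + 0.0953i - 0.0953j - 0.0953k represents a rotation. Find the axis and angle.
axis = (√3/3, -√3/3, -√3/3), θ = 341°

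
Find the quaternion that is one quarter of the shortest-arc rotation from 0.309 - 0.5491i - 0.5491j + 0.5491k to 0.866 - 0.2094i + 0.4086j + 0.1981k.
0.5525 - 0.5411i - 0.3363j + 0.5374k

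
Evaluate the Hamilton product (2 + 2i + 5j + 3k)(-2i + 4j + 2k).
-22 - 6i - 2j + 22k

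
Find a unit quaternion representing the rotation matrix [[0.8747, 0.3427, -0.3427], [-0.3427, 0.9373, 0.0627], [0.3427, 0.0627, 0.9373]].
0.9682 - 0.177j - 0.177k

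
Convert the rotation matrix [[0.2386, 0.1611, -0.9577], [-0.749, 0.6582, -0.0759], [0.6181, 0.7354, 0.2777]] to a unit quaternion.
0.7373 + 0.2751i - 0.5343j - 0.3086k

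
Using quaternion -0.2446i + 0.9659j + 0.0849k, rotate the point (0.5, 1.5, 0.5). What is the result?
(-1.17, 1.145, -0.268)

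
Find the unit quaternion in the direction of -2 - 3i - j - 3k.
-0.417 - 0.6255i - 0.2085j - 0.6255k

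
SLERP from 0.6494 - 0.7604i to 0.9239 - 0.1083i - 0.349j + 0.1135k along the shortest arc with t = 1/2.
0.8577 - 0.4736i - 0.1903j + 0.0619k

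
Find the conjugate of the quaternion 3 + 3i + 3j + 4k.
3 - 3i - 3j - 4k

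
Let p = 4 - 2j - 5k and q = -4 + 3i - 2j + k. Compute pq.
-15 - 15j + 30k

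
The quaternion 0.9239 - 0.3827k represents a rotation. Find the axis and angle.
axis = (0, 0, -1), θ = π/4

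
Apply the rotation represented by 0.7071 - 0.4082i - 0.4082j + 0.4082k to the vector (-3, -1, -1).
(0.154, -3.309, -0.155)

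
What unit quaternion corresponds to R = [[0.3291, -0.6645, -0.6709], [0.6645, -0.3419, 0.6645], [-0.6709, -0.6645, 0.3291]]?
0.5737 - 0.5792i + 0.5792k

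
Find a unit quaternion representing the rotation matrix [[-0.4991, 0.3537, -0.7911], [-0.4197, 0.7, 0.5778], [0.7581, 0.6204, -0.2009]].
-0.5 - 0.0213i + 0.7746j + 0.3867k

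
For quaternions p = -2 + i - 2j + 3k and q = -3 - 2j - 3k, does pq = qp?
No: pq = 11 + 9i + 13j - 5k ≠ 11 - 15i + 7j - k = qp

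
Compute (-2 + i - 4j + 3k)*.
-2 - i + 4j - 3k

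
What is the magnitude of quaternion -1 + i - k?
√3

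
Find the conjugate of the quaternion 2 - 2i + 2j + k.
2 + 2i - 2j - k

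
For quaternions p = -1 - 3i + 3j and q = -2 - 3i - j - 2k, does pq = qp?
No: pq = -4 + 3i - 11j + 14k ≠ -4 + 15i + j - 10k = qp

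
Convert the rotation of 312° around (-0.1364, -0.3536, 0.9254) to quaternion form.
-0.9135 - 0.0555i - 0.1438j + 0.3764k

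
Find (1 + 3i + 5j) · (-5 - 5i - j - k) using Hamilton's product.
15 - 25i - 23j + 21k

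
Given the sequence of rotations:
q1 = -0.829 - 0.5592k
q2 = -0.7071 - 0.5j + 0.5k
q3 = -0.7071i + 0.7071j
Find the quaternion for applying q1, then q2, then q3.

q2 · q1 = 0.8658 + 0.2796i + 0.4145j - 0.0191k
q3 · q2 · q1 = -0.0954 - 0.6257i + 0.5987j - 0.4908k
-0.0954 - 0.6257i + 0.5987j - 0.4908k


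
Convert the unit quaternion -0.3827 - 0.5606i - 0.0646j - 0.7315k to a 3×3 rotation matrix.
[[-0.0785, -0.4875, 0.8696], [0.6323, -0.6987, -0.3346], [0.7707, 0.5236, 0.3631]]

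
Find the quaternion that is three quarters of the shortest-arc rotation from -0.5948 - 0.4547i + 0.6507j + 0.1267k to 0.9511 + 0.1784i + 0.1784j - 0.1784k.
-0.9425 - 0.2771i + 0.0462j + 0.1812k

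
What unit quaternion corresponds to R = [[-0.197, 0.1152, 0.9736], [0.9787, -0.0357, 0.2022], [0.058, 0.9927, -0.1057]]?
0.4067 + 0.4859i + 0.5628j + 0.5308k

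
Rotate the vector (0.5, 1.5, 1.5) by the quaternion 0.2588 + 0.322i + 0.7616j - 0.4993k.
(0.903, -0.834, -1.8)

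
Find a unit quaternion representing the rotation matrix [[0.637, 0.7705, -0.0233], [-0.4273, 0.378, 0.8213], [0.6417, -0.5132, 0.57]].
0.8039 - 0.415i - 0.2068j - 0.3725k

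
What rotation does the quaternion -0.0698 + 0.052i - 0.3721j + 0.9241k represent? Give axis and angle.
axis = (0.0521, -0.373, 0.9264), θ = 188°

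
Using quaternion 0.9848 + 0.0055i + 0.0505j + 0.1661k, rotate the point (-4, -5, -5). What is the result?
(-2.632, -6.064, -4.722)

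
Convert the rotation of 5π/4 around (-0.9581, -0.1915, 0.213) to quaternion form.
-0.3827 - 0.8852i - 0.1769j + 0.1968k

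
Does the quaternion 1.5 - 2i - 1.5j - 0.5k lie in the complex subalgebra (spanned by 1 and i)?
No. The quaternion 1.5 - 2i - 1.5j - 0.5k has j-coefficient y = -1.5 and k-coefficient z = -0.5, not both zero, so it does not lie in the complex subalgebra spanned by 1 and i.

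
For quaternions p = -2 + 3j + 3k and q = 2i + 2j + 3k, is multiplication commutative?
No: pq = -15 - i + 2j - 12k ≠ -15 - 7i - 10j = qp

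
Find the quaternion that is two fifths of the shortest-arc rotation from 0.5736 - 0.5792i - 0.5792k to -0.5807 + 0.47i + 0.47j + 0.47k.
0.5942 - 0.5518i - 0.1948j - 0.5518k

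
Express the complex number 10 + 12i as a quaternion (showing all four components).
10 + 12i + 0j + 0k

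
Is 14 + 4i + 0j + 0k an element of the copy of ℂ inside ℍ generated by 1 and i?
Yes. The quaternion 14 + 4i has j- and k-coefficients y = z = 0, so it lies in the complex subalgebra spanned by 1 and i.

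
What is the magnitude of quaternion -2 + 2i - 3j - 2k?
√21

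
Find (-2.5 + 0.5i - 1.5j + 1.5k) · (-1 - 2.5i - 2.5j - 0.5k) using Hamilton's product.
0.75 + 10.25i + 4.25j - 5.25k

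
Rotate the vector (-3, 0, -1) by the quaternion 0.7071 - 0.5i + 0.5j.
(-2.207, 0.793, 2.121)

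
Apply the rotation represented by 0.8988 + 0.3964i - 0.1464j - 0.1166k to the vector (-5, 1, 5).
(-6.334, -1.105, 3.107)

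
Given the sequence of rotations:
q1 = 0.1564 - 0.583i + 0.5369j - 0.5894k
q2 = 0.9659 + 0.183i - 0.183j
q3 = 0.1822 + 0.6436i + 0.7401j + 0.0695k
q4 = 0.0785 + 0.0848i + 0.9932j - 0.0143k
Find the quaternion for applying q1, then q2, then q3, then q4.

q2 · q1 = 0.356 - 0.4266i + 0.5978j - 0.5777k
q3 · q2 · q1 = -0.0629 - 0.3177i + 0.7146j + 0.62k
q4 · q3 · q2 · q1 = -0.6789 + 0.5957i - 0.0544j + 0.4257k
-0.6789 + 0.5957i - 0.0544j + 0.4257k


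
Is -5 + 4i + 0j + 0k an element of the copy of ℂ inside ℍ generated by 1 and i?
Yes. The quaternion -5 + 4i has j- and k-coefficients y = z = 0, so it lies in the complex subalgebra spanned by 1 and i.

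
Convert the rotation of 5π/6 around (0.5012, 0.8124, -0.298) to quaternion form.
0.2588 + 0.4841i + 0.7847j - 0.2878k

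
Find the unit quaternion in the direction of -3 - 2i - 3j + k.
-0.6255 - 0.417i - 0.6255j + 0.2085k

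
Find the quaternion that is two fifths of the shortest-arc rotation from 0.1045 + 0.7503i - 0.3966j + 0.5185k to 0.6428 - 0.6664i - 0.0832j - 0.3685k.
-0.223 + 0.7994i - 0.2246j + 0.5106k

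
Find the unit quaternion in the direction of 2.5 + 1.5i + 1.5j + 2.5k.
0.6063 + 0.3638i + 0.3638j + 0.6063k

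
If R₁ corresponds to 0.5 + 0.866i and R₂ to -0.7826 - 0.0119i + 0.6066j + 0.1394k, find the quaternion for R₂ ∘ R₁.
-0.381 - 0.6837i + 0.424j - 0.4556k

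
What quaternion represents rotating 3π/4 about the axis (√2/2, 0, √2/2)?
0.3827 + 0.6533i + 0.6533k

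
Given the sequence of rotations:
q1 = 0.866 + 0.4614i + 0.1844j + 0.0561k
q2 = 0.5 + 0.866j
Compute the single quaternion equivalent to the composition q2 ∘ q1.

q2 · q1 = 0.2733 + 0.2793i + 0.8422j - 0.3715k
0.2733 + 0.2793i + 0.8422j - 0.3715k


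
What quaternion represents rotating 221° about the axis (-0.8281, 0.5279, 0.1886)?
-0.3502 - 0.7757i + 0.4945j + 0.1767k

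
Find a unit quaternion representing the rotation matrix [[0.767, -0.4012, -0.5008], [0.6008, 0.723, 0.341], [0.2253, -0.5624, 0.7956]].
0.9063 - 0.2492i - 0.2003j + 0.2764k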